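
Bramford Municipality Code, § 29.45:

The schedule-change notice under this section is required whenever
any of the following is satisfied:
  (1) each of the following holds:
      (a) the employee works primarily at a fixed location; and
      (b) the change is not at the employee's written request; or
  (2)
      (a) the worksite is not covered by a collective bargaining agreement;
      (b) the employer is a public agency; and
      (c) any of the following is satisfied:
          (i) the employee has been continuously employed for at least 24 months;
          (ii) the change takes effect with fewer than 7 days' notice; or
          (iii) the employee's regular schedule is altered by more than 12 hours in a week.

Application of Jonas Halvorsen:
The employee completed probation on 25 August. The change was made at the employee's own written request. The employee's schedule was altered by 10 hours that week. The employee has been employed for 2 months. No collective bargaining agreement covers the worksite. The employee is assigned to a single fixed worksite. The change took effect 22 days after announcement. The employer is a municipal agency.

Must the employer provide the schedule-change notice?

No — not required.

(a) fixed location — holds.
(b) not employee-requested — fails.
(1): T AND F → false.
(a) no CBA — holds.
(b) public agency — met.
(i) tenure ≥ 24 mo. — fails.
(ii) < 7 days' notice — not met.
(iii) schedule shift > 12h — not met.
(c): F OR F OR F → false.
(2): T AND T AND F → false.
So Overall is not satisfied (F OR F).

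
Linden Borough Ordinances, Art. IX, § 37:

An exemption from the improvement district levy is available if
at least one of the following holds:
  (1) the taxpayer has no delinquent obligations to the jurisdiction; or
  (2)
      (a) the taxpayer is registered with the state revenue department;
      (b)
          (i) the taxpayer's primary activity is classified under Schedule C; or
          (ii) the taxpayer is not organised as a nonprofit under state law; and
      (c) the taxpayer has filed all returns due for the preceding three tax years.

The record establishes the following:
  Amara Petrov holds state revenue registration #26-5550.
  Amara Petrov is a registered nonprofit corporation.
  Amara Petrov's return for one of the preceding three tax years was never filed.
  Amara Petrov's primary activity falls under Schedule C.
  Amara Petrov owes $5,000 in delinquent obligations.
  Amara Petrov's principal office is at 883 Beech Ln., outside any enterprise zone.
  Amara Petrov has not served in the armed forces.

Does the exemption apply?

No — not exempt.

(1) no delinquency — fails.
(a) state-registered — holds.
(i) Schedule C activity — satisfied.
(ii) not (nonprofit) — fails.
(b): T OR F → true.
(c) returns current — not satisfied.
(2): T AND T AND F → false.
So Overall is not satisfied (F OR F).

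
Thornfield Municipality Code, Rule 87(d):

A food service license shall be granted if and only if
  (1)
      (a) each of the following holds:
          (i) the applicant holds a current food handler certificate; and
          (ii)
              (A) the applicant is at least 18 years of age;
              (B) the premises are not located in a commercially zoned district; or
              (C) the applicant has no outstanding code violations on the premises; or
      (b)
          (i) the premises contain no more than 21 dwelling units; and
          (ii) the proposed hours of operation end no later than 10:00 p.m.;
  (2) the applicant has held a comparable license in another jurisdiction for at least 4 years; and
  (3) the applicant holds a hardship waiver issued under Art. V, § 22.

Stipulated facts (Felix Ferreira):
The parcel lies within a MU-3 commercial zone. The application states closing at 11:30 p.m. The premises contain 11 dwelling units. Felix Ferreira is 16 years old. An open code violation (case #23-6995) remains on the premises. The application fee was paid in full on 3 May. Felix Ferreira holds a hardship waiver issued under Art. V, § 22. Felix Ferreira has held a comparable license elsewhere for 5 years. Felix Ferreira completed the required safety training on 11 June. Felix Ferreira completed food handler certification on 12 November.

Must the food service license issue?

No — denied.

(i) food handler cert. — satisfied.
(A) age ≥ 18 — not met.
(B) not (commercially zoned) — not satisfied.
(C) no code violations — not satisfied.
So (ii) is not satisfied (F OR F OR F).
(a) = T AND F = false.
(i) ≤ 21 units — holds.
(ii) closes by 10 p.m. — not satisfied.
(b): T AND F → false.
(1): F OR F → false.
(2) prior license ≥ 4 yr — holds.
(3) hardship waiver — met.
Overall = F AND T AND T = false.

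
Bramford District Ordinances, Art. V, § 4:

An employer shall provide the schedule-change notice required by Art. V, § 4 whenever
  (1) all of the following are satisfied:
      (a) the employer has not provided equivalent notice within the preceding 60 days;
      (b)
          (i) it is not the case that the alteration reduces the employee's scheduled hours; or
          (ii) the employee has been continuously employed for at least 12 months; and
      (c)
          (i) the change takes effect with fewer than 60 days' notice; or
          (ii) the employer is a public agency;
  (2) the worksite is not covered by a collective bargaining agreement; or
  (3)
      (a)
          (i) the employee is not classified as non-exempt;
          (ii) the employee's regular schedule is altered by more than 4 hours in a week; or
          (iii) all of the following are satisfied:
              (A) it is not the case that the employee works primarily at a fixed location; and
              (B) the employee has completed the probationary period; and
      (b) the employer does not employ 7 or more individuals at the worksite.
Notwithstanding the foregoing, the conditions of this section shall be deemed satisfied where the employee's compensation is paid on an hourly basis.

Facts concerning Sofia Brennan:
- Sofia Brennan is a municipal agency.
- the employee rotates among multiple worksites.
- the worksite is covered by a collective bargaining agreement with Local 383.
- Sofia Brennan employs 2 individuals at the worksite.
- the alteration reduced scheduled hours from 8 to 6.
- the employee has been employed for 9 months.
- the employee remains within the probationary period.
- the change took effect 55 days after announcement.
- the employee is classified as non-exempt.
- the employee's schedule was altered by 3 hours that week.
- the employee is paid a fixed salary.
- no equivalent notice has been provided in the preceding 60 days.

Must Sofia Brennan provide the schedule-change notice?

No — not required.

(a) no recent notice — satisfied.
(i) not (hours reduced) — fails.
(ii) tenure ≥ 12 mo. — not met.
(b): F OR F → false.
(i) < 60 days' notice — met.
(ii) public agency — holds.
(c): T OR T → true.
(1) = T AND F AND T = false.
(2) no CBA — not met.
(i) not (non-exempt) — fails.
(ii) schedule shift > 4h — not satisfied.
(A) not (fixed location) — met.
(B) past probation — fails.
(iii) = T AND F = false.
So (a) is not satisfied (F OR F OR F).
(b) not (≥ 7 at site) — holds.
(3): F AND T → false.
Overall = F OR F OR F = false.
Exception (hourly-paid) — not satisfied.
Result: main false OR exception false → false.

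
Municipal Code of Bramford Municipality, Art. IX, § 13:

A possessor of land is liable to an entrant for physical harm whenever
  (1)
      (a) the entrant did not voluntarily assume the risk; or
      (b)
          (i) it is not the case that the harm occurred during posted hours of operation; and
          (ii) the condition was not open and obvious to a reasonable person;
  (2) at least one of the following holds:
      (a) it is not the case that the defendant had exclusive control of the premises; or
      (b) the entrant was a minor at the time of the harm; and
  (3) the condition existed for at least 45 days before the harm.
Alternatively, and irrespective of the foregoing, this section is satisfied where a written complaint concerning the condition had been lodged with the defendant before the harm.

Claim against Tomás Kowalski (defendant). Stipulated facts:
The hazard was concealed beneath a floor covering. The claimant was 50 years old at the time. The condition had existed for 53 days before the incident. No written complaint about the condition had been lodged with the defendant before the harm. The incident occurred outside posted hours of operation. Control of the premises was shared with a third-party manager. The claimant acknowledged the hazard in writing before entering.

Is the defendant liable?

(a) no assumed risk — not met.
(i) not (during posted hours) — met.
(ii) not open/obvious — holds.
So (b) is satisfied (T AND T).
So (1) is satisfied (F OR T).
(a) not (exclusive control) — holds.
(b) entrant a minor — not met.
So (2) is satisfied (T OR F).
(3) condition ≥45 days old — met.
Overall: T AND T AND T → true.
Exception (complaint lodged) — not satisfied.
Result: main true OR exception false → true.

Yes — liable.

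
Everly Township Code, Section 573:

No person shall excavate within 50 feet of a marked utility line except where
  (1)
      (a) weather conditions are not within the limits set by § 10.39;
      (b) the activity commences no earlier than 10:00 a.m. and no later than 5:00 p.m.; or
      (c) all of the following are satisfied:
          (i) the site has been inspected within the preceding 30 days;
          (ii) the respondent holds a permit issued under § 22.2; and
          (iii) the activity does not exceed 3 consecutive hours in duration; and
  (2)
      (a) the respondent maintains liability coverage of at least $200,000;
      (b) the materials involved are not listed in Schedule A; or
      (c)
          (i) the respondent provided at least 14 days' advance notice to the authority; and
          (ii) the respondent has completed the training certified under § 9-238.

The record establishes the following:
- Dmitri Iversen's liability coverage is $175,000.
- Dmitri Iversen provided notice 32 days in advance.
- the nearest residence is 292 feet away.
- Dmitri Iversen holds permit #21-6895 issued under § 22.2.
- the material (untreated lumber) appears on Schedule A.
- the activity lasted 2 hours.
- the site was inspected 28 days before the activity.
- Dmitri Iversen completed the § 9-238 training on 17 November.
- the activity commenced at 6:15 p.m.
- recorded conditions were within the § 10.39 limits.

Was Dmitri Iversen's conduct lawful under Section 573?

Yes — lawful.

(a) not (weather ok) — fails.
(b) start within hours — not satisfied.
(i) site inspected — met.
(ii) holds permit — holds.
(iii) ≤ 3 hrs duration — holds.
(c): T AND T AND T → true.
(1): F OR F OR T → true.
(a) coverage ≥ $200,000 — not satisfied.
(b) not (Schedule A material) — not met.
(i) ≥14 days' notice — satisfied.
(ii) training certified — satisfied.
(c): T AND T → true.
(2): F OR F OR T → true.
Overall: T AND T → true.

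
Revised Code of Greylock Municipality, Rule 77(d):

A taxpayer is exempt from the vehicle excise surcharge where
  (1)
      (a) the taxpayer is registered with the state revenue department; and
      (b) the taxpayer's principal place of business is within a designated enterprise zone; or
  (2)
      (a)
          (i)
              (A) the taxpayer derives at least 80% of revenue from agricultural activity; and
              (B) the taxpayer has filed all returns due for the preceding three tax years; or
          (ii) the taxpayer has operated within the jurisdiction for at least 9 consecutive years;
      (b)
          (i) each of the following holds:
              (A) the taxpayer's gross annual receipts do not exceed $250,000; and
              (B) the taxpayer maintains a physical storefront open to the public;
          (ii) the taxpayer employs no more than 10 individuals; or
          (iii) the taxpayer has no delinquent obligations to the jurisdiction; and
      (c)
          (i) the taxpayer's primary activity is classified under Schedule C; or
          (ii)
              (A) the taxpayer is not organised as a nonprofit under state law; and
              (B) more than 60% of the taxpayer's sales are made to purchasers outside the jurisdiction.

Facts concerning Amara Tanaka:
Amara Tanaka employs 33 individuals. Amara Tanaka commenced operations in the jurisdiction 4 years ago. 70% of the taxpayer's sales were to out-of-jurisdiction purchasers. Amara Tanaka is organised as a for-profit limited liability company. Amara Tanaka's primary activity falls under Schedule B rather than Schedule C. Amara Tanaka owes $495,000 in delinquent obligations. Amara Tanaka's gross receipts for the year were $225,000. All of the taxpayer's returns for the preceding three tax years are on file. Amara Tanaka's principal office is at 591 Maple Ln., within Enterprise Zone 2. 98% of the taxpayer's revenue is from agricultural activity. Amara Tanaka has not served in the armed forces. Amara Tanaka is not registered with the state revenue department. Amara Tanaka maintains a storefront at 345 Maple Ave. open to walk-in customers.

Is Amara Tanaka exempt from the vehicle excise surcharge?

(a) state-registered — fails.
(b) in enterprise zone — met.
So (1) is not satisfied (F AND T).
(A) ≥80% agricultural — holds.
(B) returns current — satisfied.
(i) = T AND T = true.
(ii) ≥ 9 yrs in jurisdiction — fails.
(a): T OR F → true.
(A) receipts ≤ $250,000 — holds.
(B) has storefront — satisfied.
So (i) is satisfied (T AND T).
(ii) ≤ 10 employees — fails.
(iii) no delinquency — not met.
(b): T OR F OR F → true.
(i) Schedule C activity — not satisfied.
(A) not (nonprofit) — satisfied.
(B) >60% out-of-jur. sales — met.
So (ii) is satisfied (T AND T).
So (c) is satisfied (F OR T).
(2) = T AND T AND T = true.
Overall = F OR T = true.

Yes — exempt.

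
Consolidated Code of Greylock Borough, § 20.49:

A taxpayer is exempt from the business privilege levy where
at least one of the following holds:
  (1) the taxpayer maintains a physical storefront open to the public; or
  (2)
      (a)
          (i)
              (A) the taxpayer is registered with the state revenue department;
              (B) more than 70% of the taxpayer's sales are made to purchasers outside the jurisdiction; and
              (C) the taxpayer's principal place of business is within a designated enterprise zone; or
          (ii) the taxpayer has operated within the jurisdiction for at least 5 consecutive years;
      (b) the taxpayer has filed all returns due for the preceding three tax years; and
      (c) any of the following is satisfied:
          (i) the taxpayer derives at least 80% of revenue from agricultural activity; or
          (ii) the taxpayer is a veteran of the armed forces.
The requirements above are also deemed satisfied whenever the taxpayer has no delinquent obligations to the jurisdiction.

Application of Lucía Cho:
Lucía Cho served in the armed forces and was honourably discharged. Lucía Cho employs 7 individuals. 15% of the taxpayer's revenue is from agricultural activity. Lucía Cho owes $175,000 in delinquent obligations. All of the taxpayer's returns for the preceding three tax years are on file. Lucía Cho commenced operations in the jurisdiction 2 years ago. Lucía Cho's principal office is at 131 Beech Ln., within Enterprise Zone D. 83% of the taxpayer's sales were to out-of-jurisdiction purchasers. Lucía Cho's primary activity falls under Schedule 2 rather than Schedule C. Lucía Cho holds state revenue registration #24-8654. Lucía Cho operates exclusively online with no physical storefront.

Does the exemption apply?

(1) has storefront — fails.
(A) state-registered — satisfied.
(B) >70% out-of-jur. sales — satisfied.
(C) in enterprise zone — met.
(i): T AND T AND T → true.
(ii) ≥ 5 yrs in jurisdiction — not satisfied.
(a): T OR F → true.
(b) returns current — met.
(i) ≥80% agricultural — fails.
(ii) veteran — met.
So (c) is satisfied (F OR T).
(2) = T AND T AND T = true.
So Overall is satisfied (F OR T).
Exception (no delinquency) — not satisfied.
Result: main true OR exception false → true.

Yes — exempt.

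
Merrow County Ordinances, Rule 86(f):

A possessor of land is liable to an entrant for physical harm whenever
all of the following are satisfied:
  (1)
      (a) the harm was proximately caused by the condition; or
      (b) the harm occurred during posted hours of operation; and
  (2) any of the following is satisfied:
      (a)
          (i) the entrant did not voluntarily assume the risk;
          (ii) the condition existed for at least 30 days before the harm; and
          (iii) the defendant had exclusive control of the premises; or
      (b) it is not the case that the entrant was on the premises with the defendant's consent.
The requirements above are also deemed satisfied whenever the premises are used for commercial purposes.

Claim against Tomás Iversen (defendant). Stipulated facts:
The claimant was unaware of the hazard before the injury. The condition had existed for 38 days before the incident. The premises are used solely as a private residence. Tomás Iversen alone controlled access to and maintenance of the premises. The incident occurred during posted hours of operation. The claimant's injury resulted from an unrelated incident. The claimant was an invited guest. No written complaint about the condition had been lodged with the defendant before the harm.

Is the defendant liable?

Yes — liable.

(a) proximate cause — not met.
(b) during posted hours — met.
(1): F OR T → true.
(i) no assumed risk — holds.
(ii) condition ≥30 days old — satisfied.
(iii) exclusive control — holds.
(a): T AND T AND T → true.
(b) not (consent to enter) — not satisfied.
So (2) is satisfied (T OR F).
So Overall is satisfied (T AND T).
Exception (commercial use) — not satisfied.
Result: main true OR exception false → true.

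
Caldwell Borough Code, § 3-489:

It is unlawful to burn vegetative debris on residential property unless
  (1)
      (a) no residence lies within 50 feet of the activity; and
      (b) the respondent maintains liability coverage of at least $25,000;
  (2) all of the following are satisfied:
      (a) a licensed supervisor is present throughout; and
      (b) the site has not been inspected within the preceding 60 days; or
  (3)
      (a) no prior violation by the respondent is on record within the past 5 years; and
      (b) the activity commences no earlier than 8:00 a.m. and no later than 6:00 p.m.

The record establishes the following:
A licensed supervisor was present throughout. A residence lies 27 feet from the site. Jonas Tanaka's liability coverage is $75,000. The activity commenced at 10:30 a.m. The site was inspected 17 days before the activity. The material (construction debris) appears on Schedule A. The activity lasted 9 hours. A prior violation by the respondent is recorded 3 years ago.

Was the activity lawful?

No — unlawful.

(a) no residence in 50 ft — fails.
(b) coverage ≥ $25,000 — satisfied.
(1): F AND T → false.
(a) supervisor present — met.
(b) not (site inspected) — fails.
(2): T AND F → false.
(a) no prior violation — not satisfied.
(b) start within hours — met.
(3) = F AND T = false.
So Overall is not satisfied (F OR F OR F).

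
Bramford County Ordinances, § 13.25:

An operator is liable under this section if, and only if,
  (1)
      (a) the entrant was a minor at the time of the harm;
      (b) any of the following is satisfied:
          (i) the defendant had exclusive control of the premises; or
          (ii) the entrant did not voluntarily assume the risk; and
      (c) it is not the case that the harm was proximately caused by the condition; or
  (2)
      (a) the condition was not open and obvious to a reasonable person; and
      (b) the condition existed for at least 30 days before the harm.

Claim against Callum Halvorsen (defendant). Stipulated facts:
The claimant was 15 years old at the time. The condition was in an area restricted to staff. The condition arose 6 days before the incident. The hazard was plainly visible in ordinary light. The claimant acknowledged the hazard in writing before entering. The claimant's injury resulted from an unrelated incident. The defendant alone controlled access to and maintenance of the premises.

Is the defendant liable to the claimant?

Yes — liable.

(a) entrant a minor — holds.
(i) exclusive control — holds.
(ii) no assumed risk — not met.
So (b) is satisfied (T OR F).
(c) not (proximate cause) — holds.
So (1) is satisfied (T AND T AND T).
(a) not open/obvious — not met.
(b) condition ≥30 days old — fails.
(2) = F AND F = false.
Overall = T OR F = true.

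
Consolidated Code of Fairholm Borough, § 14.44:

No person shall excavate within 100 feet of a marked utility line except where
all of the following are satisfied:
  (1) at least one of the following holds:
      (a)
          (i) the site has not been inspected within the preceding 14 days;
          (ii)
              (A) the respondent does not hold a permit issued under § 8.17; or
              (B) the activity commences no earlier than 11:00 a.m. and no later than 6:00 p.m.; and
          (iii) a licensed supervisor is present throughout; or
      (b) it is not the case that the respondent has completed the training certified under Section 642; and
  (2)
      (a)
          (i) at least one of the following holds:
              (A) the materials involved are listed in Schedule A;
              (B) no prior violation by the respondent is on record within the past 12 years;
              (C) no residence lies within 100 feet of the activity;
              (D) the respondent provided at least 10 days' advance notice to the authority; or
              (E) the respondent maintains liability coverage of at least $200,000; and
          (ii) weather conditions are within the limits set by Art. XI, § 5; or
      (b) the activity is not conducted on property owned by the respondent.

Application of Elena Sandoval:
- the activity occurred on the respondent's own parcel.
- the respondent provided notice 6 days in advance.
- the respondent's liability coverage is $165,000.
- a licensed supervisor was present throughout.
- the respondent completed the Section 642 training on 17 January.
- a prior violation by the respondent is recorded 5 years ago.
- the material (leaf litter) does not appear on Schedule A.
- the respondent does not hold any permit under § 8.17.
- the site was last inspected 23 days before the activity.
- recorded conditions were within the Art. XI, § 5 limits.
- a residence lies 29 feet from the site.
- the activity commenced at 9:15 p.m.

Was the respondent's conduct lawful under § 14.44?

(i) not (site inspected) — met.
(A) not (holds permit) — holds.
(B) start within hours — not met.
(ii) = T OR F = true.
(iii) supervisor present — satisfied.
(a) = T AND T AND T = true.
(b) not (training certified) — fails.
So (1) is satisfied (T OR F).
(A) Schedule A material — not satisfied.
(B) no prior violation — fails.
(C) no residence in 100 ft — fails.
(D) ≥10 days' notice — not satisfied.
(E) coverage ≥ $200,000 — not met.
So (i) is not satisfied (F OR F OR F OR F OR F).
(ii) weather ok — satisfied.
So (a) is not satisfied (F AND T).
(b) not (own property) — fails.
(2) = F OR F = false.
Overall: T AND F → false.

No — unlawful.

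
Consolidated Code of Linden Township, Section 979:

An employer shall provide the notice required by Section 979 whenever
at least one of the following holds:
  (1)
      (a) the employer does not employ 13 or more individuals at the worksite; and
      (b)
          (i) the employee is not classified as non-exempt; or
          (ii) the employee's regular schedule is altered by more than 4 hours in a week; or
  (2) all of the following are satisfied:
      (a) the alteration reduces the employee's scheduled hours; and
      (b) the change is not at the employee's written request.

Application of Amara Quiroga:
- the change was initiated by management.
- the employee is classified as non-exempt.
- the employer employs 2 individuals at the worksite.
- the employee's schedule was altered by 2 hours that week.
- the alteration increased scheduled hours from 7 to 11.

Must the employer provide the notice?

No — not required.

(a) not (≥ 13 at site) — met.
(i) not (non-exempt) — not met.
(ii) schedule shift > 4h — fails.
(b) = F OR F = false.
(1) = T AND F = false.
(a) hours reduced — fails.
(b) not employee-requested — holds.
(2): F AND T → false.
Overall: F OR F → false.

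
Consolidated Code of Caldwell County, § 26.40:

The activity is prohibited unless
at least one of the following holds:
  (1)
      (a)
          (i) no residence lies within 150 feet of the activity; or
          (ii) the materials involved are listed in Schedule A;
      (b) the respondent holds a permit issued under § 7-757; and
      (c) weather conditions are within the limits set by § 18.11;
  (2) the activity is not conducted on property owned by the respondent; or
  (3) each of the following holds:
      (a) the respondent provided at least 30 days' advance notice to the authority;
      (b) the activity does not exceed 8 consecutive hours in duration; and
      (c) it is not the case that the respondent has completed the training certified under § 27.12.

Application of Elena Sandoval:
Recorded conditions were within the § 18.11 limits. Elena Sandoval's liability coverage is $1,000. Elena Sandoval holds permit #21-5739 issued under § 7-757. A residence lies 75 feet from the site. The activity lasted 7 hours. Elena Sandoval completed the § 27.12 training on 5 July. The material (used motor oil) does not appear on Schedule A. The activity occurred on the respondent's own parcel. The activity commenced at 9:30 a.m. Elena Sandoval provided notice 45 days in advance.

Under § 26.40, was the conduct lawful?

No — unlawful.

(i) no residence in 150 ft — not satisfied.
(ii) Schedule A material — fails.
So (a) is not satisfied (F OR F).
(b) holds permit — satisfied.
(c) weather ok — met.
(1) = F AND T AND T = false.
(2) not (own property) — fails.
(a) ≥30 days' notice — met.
(b) ≤ 8 hrs duration — holds.
(c) not (training certified) — not met.
(3): T AND T AND F → false.
So Overall is not satisfied (F OR F OR F).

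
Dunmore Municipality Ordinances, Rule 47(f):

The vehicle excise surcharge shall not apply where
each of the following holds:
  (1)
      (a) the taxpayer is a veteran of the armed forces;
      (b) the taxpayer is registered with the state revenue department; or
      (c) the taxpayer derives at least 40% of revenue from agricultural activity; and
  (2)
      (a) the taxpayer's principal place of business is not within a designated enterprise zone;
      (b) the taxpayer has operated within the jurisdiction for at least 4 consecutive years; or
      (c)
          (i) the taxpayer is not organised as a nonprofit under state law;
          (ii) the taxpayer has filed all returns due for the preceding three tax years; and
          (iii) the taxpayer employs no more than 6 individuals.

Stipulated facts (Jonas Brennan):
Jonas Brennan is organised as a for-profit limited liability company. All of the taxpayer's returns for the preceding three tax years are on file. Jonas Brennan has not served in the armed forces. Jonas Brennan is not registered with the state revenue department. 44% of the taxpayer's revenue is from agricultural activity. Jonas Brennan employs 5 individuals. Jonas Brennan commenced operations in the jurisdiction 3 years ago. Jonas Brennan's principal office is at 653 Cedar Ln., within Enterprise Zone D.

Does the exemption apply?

Yes — exempt.

(a) veteran — fails.
(b) state-registered — fails.
(c) ≥40% agricultural — holds.
So (1) is satisfied (F OR F OR T).
(a) not (in enterprise zone) — fails.
(b) ≥ 4 yrs in jurisdiction — not satisfied.
(i) not (nonprofit) — satisfied.
(ii) returns current — met.
(iii) ≤ 6 employees — satisfied.
(c) = T AND T AND T = true.
(2): F OR F OR T → true.
Overall = T AND T = true.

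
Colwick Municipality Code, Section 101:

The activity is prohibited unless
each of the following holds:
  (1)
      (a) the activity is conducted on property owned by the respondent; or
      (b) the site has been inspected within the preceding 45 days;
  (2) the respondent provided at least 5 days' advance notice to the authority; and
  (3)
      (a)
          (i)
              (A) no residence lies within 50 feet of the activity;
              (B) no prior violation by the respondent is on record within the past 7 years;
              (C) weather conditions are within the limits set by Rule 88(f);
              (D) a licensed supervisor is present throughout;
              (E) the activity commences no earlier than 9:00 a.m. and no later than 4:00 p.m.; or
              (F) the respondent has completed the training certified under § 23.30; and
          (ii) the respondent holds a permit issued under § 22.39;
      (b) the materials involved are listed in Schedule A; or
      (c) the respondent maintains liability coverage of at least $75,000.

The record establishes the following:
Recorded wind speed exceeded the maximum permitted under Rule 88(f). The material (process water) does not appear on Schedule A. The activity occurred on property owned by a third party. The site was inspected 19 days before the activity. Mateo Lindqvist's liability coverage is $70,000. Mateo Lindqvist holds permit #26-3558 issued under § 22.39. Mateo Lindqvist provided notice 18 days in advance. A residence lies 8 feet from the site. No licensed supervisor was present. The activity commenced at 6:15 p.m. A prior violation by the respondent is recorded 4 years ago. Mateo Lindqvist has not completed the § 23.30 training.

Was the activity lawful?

(a) own property — not satisfied.
(b) site inspected — satisfied.
(1): F OR T → true.
(2) ≥5 days' notice — satisfied.
(A) no residence in 50 ft — not satisfied.
(B) no prior violation — not satisfied.
(C) weather ok — fails.
(D) supervisor present — not met.
(E) start within hours — not satisfied.
(F) training certified — fails.
(i) = F OR F OR F OR F OR F OR F = false.
(ii) holds permit — holds.
So (a) is not satisfied (F AND T).
(b) Schedule A material — fails.
(c) coverage ≥ $75,000 — fails.
So (3) is not satisfied (F OR F OR F).
Overall = T AND T AND F = false.

No — unlawful.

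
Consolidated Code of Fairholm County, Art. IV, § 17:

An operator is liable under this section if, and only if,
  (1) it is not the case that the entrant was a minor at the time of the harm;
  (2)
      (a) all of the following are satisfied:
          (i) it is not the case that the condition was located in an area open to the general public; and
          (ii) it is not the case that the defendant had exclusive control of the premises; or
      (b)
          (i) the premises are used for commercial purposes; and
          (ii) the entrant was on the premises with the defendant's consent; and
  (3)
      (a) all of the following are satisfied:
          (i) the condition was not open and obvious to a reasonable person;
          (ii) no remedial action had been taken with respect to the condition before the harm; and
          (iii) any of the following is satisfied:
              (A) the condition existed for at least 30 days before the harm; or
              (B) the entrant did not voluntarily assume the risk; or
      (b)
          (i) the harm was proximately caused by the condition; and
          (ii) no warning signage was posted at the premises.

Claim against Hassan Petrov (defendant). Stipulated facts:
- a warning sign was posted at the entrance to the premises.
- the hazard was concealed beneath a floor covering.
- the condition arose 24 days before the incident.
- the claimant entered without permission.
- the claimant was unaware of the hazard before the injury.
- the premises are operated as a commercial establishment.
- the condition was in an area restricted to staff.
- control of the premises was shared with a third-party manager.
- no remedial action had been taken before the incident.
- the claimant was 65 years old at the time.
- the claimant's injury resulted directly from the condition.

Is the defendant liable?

Yes — liable.

(1) not (entrant a minor) — holds.
(i) not (public area) — satisfied.
(ii) not (exclusive control) — holds.
(a): T AND T → true.
(i) commercial use — met.
(ii) consent to enter — not met.
(b) = T AND F = false.
(2) = T OR F = true.
(i) not open/obvious — satisfied.
(ii) no remedial action — holds.
(A) condition ≥30 days old — not satisfied.
(B) no assumed risk — holds.
(iii): F OR T → true.
(a): T AND T AND T → true.
(i) proximate cause — holds.
(ii) no signage posted — not met.
So (b) is not satisfied (T AND F).
(3): T OR F → true.
So Overall is satisfied (T AND T AND T).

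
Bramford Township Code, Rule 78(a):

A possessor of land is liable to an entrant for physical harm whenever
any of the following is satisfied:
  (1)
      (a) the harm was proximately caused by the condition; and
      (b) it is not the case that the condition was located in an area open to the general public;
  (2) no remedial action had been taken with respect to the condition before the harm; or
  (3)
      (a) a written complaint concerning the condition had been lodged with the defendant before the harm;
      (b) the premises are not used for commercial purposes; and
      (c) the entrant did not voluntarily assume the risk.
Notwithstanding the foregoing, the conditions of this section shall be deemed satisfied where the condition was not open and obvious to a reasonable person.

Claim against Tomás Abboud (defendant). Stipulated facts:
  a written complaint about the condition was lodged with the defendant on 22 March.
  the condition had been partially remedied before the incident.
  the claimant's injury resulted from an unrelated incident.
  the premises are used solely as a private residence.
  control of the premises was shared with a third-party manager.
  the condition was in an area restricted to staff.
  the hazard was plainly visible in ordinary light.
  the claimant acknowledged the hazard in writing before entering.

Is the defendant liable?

No — not liable.

(a) proximate cause — fails.
(b) not (public area) — satisfied.
So (1) is not satisfied (F AND T).
(2) no remedial action — not satisfied.
(a) complaint lodged — satisfied.
(b) not (commercial use) — met.
(c) no assumed risk — not satisfied.
So (3) is not satisfied (T AND T AND F).
So Overall is not satisfied (F OR F OR F).
Exception (not open/obvious) — not satisfied.
Result: main false OR exception false → false.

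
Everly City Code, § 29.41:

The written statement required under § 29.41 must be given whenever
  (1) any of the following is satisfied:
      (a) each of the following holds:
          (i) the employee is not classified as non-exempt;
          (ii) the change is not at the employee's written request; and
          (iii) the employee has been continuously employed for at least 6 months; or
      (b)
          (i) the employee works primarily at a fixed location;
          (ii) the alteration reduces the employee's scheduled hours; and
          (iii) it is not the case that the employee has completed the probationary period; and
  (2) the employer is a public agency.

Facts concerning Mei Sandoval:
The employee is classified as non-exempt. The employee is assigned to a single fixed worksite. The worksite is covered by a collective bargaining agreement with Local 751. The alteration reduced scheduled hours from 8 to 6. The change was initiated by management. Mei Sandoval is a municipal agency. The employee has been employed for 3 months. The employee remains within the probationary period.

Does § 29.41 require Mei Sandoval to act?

Yes — required.

(i) not (non-exempt) — fails.
(ii) not employee-requested — met.
(iii) tenure ≥ 6 mo. — not met.
(a): F AND T AND F → false.
(i) fixed location — satisfied.
(ii) hours reduced — met.
(iii) not (past probation) — met.
(b): T AND T AND T → true.
(1): F OR T → true.
(2) public agency — satisfied.
So Overall is satisfied (T AND T).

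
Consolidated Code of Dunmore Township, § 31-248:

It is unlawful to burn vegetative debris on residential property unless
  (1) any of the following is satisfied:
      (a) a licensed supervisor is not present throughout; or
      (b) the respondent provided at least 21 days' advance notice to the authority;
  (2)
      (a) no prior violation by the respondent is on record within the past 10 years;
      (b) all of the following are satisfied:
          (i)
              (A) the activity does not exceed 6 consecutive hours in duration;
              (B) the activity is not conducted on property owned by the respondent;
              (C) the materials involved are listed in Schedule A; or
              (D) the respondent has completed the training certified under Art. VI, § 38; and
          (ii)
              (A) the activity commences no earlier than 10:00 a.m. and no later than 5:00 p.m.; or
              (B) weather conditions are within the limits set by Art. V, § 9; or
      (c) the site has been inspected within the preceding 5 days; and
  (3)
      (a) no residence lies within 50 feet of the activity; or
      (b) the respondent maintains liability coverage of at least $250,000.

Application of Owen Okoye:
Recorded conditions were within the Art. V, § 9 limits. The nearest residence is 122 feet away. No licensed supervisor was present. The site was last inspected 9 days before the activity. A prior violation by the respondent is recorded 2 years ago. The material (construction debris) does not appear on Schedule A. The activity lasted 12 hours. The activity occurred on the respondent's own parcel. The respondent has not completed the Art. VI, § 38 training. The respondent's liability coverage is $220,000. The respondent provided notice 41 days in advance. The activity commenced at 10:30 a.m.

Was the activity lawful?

No — unlawful.

(a) not (supervisor present) — met.
(b) ≥21 days' notice — met.
So (1) is satisfied (T OR T).
(a) no prior violation — not satisfied.
(A) ≤ 6 hrs duration — not satisfied.
(B) not (own property) — fails.
(C) Schedule A material — not satisfied.
(D) training certified — not satisfied.
(i) = F OR F OR F OR F = false.
(A) start within hours — satisfied.
(B) weather ok — holds.
(ii): T OR T → true.
So (b) is not satisfied (F AND T).
(c) site inspected — fails.
So (2) is not satisfied (F OR F OR F).
(a) no residence in 50 ft — holds.
(b) coverage ≥ $250,000 — fails.
So (3) is satisfied (T OR F).
Overall = T AND F AND T = false.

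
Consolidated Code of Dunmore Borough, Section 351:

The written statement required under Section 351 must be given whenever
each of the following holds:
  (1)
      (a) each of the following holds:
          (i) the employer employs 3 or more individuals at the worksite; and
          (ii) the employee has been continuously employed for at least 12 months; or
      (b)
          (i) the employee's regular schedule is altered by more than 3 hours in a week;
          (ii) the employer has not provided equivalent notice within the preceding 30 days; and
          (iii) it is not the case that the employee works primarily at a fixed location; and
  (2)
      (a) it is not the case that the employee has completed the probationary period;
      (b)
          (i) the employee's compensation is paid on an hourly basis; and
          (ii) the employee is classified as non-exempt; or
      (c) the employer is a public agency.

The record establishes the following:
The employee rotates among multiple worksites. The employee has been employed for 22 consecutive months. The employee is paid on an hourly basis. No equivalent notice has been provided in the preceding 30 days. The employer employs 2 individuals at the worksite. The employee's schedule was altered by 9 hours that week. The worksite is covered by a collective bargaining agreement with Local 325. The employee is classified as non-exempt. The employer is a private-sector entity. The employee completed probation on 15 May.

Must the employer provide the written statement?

Yes — required.

(i) ≥ 3 at site — fails.
(ii) tenure ≥ 12 mo. — met.
So (a) is not satisfied (F AND T).
(i) schedule shift > 3h — met.
(ii) no recent notice — met.
(iii) not (fixed location) — holds.
(b): T AND T AND T → true.
So (1) is satisfied (F OR T).
(a) not (past probation) — not satisfied.
(i) hourly-paid — met.
(ii) non-exempt — satisfied.
(b): T AND T → true.
(c) public agency — not satisfied.
(2) = F OR T OR F = true.
So Overall is satisfied (T AND T).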